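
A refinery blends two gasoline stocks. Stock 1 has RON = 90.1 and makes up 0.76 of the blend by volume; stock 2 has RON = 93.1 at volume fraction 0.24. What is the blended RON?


Linear blending: RON_blend = sum(vi * RONi)
Contribution 1: 0.76 * 90.1 = 68.476
Contribution 2: 0.24 * 93.1 = 22.344
RON_blend = 68.476 + 22.344 = 90.82

90.82


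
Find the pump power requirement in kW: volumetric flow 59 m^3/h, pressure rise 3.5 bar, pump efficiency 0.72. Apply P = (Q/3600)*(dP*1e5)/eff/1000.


Q = 59 / 3600 = 0.0163889 m^3/s
P = 0.0163889 * (3.5 * 1e5) / 0.72 / 1000 = 7.967

7.967 kW


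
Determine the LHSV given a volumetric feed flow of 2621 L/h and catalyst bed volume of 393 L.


LHSV = volumetric feed rate / catalyst volume
= 2621 L/h / 393 L
= 6.669 h^-1

6.669 h^-1


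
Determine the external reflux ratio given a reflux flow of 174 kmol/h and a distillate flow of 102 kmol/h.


Reflux ratio definition: R = L / D (liquid returned / distillate withdrawn)
L = 174 kmol/h, D = 102 kmol/h
R = 174 / 102 = 1.706

1.706


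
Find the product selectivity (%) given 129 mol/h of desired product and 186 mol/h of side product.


Selectivity = desired / (desired + undesired) * 100
Total products = 129 + 186 = 315 mol/h
S = 129 / 315 * 100
= 0.4095 * 100
= 40.95 %

40.95 %


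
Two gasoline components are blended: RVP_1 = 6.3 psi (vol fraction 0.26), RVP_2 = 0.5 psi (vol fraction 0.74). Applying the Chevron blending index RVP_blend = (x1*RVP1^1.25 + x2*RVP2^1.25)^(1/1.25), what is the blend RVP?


Chevron index: RVP_blend = (sum xi*RVPi^1.25)^(1/1.25)
RVP^1.25 terms: 0.26 * 6.3^1.25 + 0.74 * 0.5^1.25 = 2.9062
RVP_blend = 2.9062^(1/1.25) = 2.348

2.348 psi


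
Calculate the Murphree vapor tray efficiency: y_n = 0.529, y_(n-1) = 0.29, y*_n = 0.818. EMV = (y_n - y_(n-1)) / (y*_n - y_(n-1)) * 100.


Murphree vapor efficiency: EMV = (y_n - y_(n-1)) / (y*_n - y_(n-1)) * 100
EMV = (0.529 - 0.29) / (0.818 - 0.29) * 100 = 0.239 / 0.528 * 100 = 45.27

45.27 %


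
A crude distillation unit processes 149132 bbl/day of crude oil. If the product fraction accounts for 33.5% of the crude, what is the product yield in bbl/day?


Crude throughput = 149132 bbl/day
Fraction yield = 33.5%
yield = throughput * fraction / 100
yield = 149132 * 33.5 / 100 = 49959.22

49959.22 bbl/day


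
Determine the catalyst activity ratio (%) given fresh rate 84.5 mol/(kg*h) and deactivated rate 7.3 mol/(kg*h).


Activity (%) = (rate_used / rate_fresh) * 100
rate_used = 7.3, rate_fresh = 84.5
= (7.3 / 84.5) * 100
= 0.08639 * 100 = 8.639

8.639 %


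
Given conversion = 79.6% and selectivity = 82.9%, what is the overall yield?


Overall yield = conversion (%) * selectivity (%) / 100
Conversion = 79.6%, Selectivity = 82.9%
Y = 79.6 * 82.9 / 100
= 65.9884 %

65.9884 %


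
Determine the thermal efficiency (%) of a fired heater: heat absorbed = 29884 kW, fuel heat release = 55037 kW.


Furnace efficiency = Q_absorbed / Q_fuel * 100
= 29884 / 55037 * 100 = 54.30

54.30 %


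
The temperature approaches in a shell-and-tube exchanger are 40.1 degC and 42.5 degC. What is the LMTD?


LMTD = (dT1 - dT2) / ln(dT1/dT2)
= (40.1 - 42.5) / ln(40.1 / 42.5) = -2.4 / -0.0581277 = 41.29

41.29 degC


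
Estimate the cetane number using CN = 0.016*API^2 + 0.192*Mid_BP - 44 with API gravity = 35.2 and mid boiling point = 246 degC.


CN = 0.016 * 35.2^2 + 0.192 * 246 - 44
CN = 19.82464 + 47.232 - 44 = 23.05664

23.05664


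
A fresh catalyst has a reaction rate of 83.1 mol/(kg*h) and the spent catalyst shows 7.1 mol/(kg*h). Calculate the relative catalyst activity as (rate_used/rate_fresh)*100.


Activity (%) = (rate_used / rate_fresh) * 100
rate_used = 7.1, rate_fresh = 83.1
= (7.1 / 83.1) * 100
= 0.08544 * 100 = 8.544

8.544 %


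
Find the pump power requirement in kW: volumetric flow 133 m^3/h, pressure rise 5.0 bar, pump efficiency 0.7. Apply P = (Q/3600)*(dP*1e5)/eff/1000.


Q = 133 / 3600 = 0.0369444 m^3/s
P = 0.0369444 * (5.0 * 1e5) / 0.7 / 1000 = 26.39

26.39 kW


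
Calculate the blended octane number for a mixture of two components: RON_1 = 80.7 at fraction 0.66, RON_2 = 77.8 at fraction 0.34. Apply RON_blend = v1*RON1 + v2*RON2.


Linear blending: RON_blend = sum(vi * RONi)
Contribution 1: 0.66 * 80.7 = 53.262
Contribution 2: 0.34 * 77.8 = 26.452
RON_blend = 53.262 + 26.452 = 79.714

79.714


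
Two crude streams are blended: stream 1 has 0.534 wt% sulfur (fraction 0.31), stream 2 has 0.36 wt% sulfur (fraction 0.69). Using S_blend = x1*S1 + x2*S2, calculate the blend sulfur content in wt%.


Linear sulfur blending: S_blend = x1*S1 + x2*S2
Contribution 1: 0.31 * 0.534 = 0.16554 wt%
Contribution 2: 0.69 * 0.36 = 0.2484 wt%
S_blend = 0.16554 + 0.2484 = 0.41394

0.41394 wt%


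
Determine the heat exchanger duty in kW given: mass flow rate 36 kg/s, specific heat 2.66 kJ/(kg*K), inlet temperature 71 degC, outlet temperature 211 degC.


Q = m_dot * cp * delta_T
delta_T = 211 - 71 = 140 K
Q = 36 * 2.66 * 140
= 95.76 * 140
= 13406.4 kW

13406.4 kW


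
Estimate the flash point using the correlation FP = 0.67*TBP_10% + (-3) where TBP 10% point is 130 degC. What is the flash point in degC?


FP = 0.67 * 130 + (-3) = 84.1

84.1 degC


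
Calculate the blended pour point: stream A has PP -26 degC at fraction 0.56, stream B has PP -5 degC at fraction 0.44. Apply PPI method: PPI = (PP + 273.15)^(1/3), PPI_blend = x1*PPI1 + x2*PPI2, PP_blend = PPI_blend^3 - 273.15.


PPI_1 = (-26 + 273.15)^(1/3) = 6.275575
PPI_2 = (-5 + 273.15)^(1/3) = 6.448508
PPI_blend = 0.56 * 6.275575 + 0.44 * 6.448508 = 6.351666
PP_blend = 6.351666^3 - 273.15 = 256.2495 - 273.15 = -16.9

-16.9 degC


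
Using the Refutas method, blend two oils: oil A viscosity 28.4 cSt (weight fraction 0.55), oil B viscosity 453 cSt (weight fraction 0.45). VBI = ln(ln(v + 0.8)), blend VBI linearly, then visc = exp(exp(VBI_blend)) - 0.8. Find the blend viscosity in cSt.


Refutas method: VBN_i = 14.534*ln(ln(visc_i + 0.8)) + 10.975, blended linearly by mass fraction; since VBN is linear in VBI_i = ln(ln(visc_i + 0.8)) and the fractions sum to 1, blend VBI directly: visc = exp(exp(VBI_blend)) - 0.8
VBI_1 = ln(ln(28.4 + 0.8)) = 1.21615
VBI_2 = ln(ln(453 + 0.8)) = 1.81118
VBI_blend = 0.55 * 1.21615 + 0.45 * 1.81118 = 1.48391
visc_blend = exp(exp(1.48391)) - 0.8 = 81.48

81.48 cSt


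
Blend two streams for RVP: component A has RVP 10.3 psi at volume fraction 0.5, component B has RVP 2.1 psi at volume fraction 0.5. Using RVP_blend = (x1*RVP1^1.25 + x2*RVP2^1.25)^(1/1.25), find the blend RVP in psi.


Chevron index: RVP_blend = (sum xi*RVPi^1.25)^(1/1.25)
RVP^1.25 terms: 0.5 * 10.3^1.25 + 0.5 * 2.1^1.25 = 10.4901
RVP_blend = 10.4901^(1/1.25) = 6.556

6.556 psi


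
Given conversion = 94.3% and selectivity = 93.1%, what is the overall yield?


Overall yield = conversion (%) * selectivity (%) / 100
Conversion = 94.3%, Selectivity = 93.1%
Y = 94.3 * 93.1 / 100
= 87.7933 %

87.7933 %


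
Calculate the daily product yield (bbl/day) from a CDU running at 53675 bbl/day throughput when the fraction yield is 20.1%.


Crude throughput = 53675 bbl/day
Fraction yield = 20.1%
yield = throughput * fraction / 100
yield = 53675 * 20.1 / 100 = 10788.675

10788.675 bbl/day


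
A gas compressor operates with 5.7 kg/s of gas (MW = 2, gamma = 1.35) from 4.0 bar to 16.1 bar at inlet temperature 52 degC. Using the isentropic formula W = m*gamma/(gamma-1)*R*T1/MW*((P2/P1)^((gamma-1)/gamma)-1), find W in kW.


Isentropic work: W = m*(gamma/(gamma-1))*(R*T1/MW)*((P2/P1)^((gamma-1)/gamma) - 1)
T1 = 52 + 273.15 = 325.15 K
Pressure ratio = 16.1 / 4.0 = 4.025
Exponent = (1.35 - 1)/1.35 = 0.259259
(P2/P1)^exp - 1 = 4.025^0.259259 - 1 = 0.434799
W = 5.7 * 1.35 / 0.35 * 8.314 * 325.15 / 2 * 0.434799 = 12920

12920 kW


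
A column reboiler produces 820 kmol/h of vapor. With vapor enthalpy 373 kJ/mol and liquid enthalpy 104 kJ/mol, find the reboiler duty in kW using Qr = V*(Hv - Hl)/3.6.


Qr = 820 * (373 - 104) / 3.6 = 820 * 269 / 3.6 = 61270

61270 kW


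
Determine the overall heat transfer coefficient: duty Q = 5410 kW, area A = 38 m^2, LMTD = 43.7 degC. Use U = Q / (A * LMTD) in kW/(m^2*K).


From Q = U*A*LMTD, U = Q / (A * LMTD)
U = 5410 / (38 * 43.7) = 5410 / 1660.6 = 3.258

3.258 kW/(m^2*K)


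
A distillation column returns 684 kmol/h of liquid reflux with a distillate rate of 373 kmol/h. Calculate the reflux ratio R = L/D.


Reflux ratio definition: R = L / D (liquid returned / distillate withdrawn)
L = 684 kmol/h, D = 373 kmol/h
R = 684 / 373 = 1.834

1.834


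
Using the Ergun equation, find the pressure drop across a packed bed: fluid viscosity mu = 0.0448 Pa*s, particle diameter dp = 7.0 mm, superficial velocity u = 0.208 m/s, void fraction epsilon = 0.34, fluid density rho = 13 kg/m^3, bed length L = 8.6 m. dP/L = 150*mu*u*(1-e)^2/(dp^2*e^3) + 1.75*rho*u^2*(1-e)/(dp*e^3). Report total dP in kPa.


dp = 7.0 mm = 0.007 m
Viscous term = 150*0.0448*0.208*(1-0.34)^2 / (0.007^2*0.34^3) = 316146
Inertial term = 1.75*13*0.208^2*(1-0.34) / (0.007*0.34^3) = 2361.12
dP/L = 316146 + 2361.12 = 318507 Pa/m
dP = 318507 * 8.6 / 1000 = 2739 kPa

2739 kPa


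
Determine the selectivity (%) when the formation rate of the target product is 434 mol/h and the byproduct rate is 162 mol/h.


Selectivity = desired / (desired + undesired) * 100
Total products = 434 + 162 = 596 mol/h
S = 434 / 596 * 100
= 0.7282 * 100
= 72.82 %

72.82 %


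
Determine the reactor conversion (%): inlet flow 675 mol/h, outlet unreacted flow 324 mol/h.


X = (F_in - F_out) / F_in * 100
Moles reacted = 675 - 324 = 351
X = 351 / 675 * 100
= 0.5200 * 100
= 52.00 %

52.00 %


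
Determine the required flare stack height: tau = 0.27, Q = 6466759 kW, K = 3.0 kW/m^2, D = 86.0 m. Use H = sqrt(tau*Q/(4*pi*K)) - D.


tau*Q/(4*pi*K) = 0.27 * 6466759 / (4 * pi * 3.0) = 46314.7
sqrt(46314.7) = 215.209
H = 215.209 - 86.0 = 129.2

129.2 m


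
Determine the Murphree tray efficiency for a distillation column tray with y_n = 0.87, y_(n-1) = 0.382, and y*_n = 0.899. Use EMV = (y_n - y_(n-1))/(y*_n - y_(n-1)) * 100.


Murphree vapor efficiency: EMV = (y_n - y_(n-1)) / (y*_n - y_(n-1)) * 100
EMV = (0.87 - 0.382) / (0.899 - 0.382) * 100 = 0.488 / 0.517 * 100 = 94.39

94.39 %


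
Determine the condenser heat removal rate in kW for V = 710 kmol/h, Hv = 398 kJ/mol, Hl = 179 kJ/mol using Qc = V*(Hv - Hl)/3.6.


Qc = 710 * (398 - 179) / 3.6 = 710 * 219 / 3.6 = 43190

43190 kW


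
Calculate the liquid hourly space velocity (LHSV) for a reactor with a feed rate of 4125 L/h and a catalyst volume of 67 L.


LHSV = volumetric feed rate / catalyst volume
= 4125 L/h / 67 L
= 61.57 h^-1

61.57 h^-1


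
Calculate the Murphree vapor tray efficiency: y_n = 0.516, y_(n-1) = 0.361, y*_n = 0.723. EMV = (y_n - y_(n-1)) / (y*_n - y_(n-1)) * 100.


Murphree vapor efficiency: EMV = (y_n - y_(n-1)) / (y*_n - y_(n-1)) * 100
EMV = (0.516 - 0.361) / (0.723 - 0.361) * 100 = 0.155 / 0.362 * 100 = 42.82

42.82 %


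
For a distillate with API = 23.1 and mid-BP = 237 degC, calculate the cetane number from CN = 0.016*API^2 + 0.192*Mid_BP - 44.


CN = 0.016 * 23.1^2 + 0.192 * 237 - 44
CN = 8.53776 + 45.504 - 44 = 10.04176

10.04176


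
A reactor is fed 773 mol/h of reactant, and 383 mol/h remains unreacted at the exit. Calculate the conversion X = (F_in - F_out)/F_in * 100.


X = (F_in - F_out) / F_in * 100
Moles reacted = 773 - 383 = 390
X = 390 / 773 * 100
= 0.5045 * 100
= 50.45 %

50.45 %


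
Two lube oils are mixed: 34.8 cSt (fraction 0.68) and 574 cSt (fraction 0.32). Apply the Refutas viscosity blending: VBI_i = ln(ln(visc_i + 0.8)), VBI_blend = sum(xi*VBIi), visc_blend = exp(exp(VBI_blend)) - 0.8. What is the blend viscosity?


Refutas method: VBN_i = 14.534*ln(ln(visc_i + 0.8)) + 10.975, blended linearly by mass fraction; since VBN is linear in VBI_i = ln(ln(visc_i + 0.8)) and the fractions sum to 1, blend VBI directly: visc = exp(exp(VBI_blend)) - 0.8
VBI_1 = ln(ln(34.8 + 0.8)) = 1.27322
VBI_2 = ln(ln(574 + 0.8)) = 1.84909
VBI_blend = 0.68 * 1.27322 + 0.32 * 1.84909 = 1.4575
visc_blend = exp(exp(1.4575)) - 0.8 = 72.55

72.55 cSt


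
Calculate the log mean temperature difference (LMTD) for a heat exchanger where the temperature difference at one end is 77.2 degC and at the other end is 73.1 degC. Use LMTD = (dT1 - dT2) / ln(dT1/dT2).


LMTD = (dT1 - dT2) / ln(dT1/dT2)
= (77.2 - 73.1) / ln(77.2 / 73.1) = 4.1 / 0.0545711 = 75.13

75.13 degC


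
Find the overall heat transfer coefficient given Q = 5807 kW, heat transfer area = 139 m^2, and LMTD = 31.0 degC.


From Q = U*A*LMTD, U = Q / (A * LMTD)
U = 5807 / (139 * 31.0) = 5807 / 4309 = 1.348

1.348 kW/(m^2*K)


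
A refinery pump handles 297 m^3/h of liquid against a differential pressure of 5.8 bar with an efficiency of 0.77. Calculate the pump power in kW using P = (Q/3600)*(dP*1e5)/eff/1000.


Q = 297 / 3600 = 0.0825 m^3/s
P = 0.0825 * (5.8 * 1e5) / 0.77 / 1000 = 62.14

62.14 kW


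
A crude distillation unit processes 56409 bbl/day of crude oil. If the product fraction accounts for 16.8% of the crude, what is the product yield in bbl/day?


Crude throughput = 56409 bbl/day
Fraction yield = 16.8%
yield = throughput * fraction / 100
yield = 56409 * 16.8 / 100 = 9476.712

9476.712 bbl/day


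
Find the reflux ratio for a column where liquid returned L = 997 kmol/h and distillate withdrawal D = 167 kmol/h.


Reflux ratio definition: R = L / D (liquid returned / distillate withdrawn)
L = 997 kmol/h, D = 167 kmol/h
R = 997 / 167 = 5.970

5.970


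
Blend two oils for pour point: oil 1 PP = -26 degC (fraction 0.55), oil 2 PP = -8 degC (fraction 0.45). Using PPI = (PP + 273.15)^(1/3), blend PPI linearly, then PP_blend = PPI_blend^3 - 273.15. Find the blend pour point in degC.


PPI_1 = (-26 + 273.15)^(1/3) = 6.275575
PPI_2 = (-8 + 273.15)^(1/3) = 6.42437
PPI_blend = 0.55 * 6.275575 + 0.45 * 6.42437 = 6.342533
PP_blend = 6.342533^3 - 273.15 = 255.1457 - 273.15 = -18

-18 degC


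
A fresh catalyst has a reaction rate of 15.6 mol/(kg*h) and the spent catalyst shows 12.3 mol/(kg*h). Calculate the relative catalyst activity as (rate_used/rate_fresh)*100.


Activity (%) = (rate_used / rate_fresh) * 100
rate_used = 12.3, rate_fresh = 15.6
= (12.3 / 15.6) * 100
= 0.7885 * 100 = 78.85

78.85 %


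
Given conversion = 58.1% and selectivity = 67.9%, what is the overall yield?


Overall yield = conversion (%) * selectivity (%) / 100
Conversion = 58.1%, Selectivity = 67.9%
Y = 58.1 * 67.9 / 100
= 39.4499 %

39.4499 %


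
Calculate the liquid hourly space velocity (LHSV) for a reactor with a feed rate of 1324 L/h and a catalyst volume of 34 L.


LHSV = volumetric feed rate / catalyst volume
= 1324 L/h / 34 L
= 38.94 h^-1

38.94 h^-1


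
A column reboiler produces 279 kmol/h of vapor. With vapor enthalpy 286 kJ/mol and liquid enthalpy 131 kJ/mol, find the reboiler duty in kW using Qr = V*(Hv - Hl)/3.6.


Qr = 279 * (286 - 131) / 3.6 = 279 * 155 / 3.6 = 12010

12010 kW


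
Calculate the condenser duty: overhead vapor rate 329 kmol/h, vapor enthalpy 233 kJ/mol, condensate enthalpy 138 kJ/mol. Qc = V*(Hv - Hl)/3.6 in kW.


Qc = 329 * (233 - 138) / 3.6 = 329 * 95 / 3.6 = 8682

8682 kW


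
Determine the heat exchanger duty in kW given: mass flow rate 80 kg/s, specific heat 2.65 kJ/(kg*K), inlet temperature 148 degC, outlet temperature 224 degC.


Q = m_dot * cp * delta_T
delta_T = 224 - 148 = 76 K
Q = 80 * 2.65 * 76
= 212 * 76
= 16112 kW

16112 kW


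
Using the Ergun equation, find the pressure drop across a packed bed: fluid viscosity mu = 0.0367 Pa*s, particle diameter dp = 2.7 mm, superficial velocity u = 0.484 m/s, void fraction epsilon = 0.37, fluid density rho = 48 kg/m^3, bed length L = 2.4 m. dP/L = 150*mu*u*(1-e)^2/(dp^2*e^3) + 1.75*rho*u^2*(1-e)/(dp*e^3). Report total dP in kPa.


dp = 2.7 mm = 0.0027 m
Viscous term = 150*0.0367*0.484*(1-0.37)^2 / (0.0027^2*0.37^3) = 2863860
Inertial term = 1.75*48*0.484^2*(1-0.37) / (0.0027*0.37^3) = 90644.5
dP/L = 2863860 + 90644.5 = 2954500 Pa/m
dP = 2954500 * 2.4 / 1000 = 7091 kPa

7091 kPa


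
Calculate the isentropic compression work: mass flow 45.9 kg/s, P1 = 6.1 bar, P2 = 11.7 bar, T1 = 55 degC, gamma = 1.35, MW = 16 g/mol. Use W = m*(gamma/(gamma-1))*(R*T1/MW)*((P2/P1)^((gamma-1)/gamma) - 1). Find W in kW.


Isentropic work: W = m*(gamma/(gamma-1))*(R*T1/MW)*((P2/P1)^((gamma-1)/gamma) - 1)
T1 = 55 + 273.15 = 328.15 K
Pressure ratio = 11.7 / 6.1 = 1.91803
Exponent = (1.35 - 1)/1.35 = 0.259259
(P2/P1)^exp - 1 = 1.91803^0.259259 - 1 = 0.183948
W = 45.9 * 1.35 / 0.35 * 8.314 * 328.15 / 16 * 0.183948 = 5553

5553 kW


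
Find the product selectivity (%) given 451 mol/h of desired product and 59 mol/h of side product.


Selectivity = desired / (desired + undesired) * 100
Total products = 451 + 59 = 510 mol/h
S = 451 / 510 * 100
= 0.8843 * 100
= 88.43 %

88.43 %


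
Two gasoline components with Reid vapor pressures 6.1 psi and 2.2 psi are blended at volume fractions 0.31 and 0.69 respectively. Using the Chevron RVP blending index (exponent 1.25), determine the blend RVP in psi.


Chevron index: RVP_blend = (sum xi*RVPi^1.25)^(1/1.25)
RVP^1.25 terms: 0.31 * 6.1^1.25 + 0.69 * 2.2^1.25 = 4.82058
RVP_blend = 4.82058^(1/1.25) = 3.519

3.519 psi


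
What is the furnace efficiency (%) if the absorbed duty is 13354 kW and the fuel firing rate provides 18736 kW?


Furnace efficiency = Q_absorbed / Q_fuel * 100
= 13354 / 18736 * 100 = 71.27

71.27 %


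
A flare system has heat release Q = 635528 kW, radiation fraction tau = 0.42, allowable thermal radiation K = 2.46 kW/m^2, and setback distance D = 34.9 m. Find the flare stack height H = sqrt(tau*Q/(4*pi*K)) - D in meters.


tau*Q/(4*pi*K) = 0.42 * 635528 / (4 * pi * 2.46) = 8634.54
sqrt(8634.54) = 92.9222
H = 92.9222 - 34.9 = 58.02

58.02 m


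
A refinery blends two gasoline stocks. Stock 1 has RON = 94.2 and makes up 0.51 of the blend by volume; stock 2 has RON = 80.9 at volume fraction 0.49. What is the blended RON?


Linear blending: RON_blend = sum(vi * RONi)
Contribution 1: 0.51 * 94.2 = 48.042
Contribution 2: 0.49 * 80.9 = 39.641
RON_blend = 48.042 + 39.641 = 87.683

87.683


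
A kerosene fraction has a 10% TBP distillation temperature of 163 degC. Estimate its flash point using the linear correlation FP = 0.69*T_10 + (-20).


FP = 0.69 * 163 + (-20) = 92.47

92.47 degC


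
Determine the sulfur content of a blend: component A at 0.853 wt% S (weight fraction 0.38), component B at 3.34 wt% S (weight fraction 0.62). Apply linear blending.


Linear sulfur blending: S_blend = x1*S1 + x2*S2
Contribution 1: 0.38 * 0.853 = 0.32414 wt%
Contribution 2: 0.62 * 3.34 = 2.0708 wt%
S_blend = 0.32414 + 2.0708 = 2.39494

2.39494 wt%


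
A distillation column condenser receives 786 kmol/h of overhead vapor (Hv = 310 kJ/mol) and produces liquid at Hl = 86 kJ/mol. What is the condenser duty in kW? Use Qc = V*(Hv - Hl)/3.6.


Qc = 786 * (310 - 86) / 3.6 = 786 * 224 / 3.6 = 48910

48910 kW


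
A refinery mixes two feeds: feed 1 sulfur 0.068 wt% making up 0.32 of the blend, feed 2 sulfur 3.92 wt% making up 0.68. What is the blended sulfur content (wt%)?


Linear sulfur blending: S_blend = x1*S1 + x2*S2
Contribution 1: 0.32 * 0.068 = 0.02176 wt%
Contribution 2: 0.68 * 3.92 = 2.6656 wt%
S_blend = 0.02176 + 2.6656 = 2.68736

2.68736 wt%


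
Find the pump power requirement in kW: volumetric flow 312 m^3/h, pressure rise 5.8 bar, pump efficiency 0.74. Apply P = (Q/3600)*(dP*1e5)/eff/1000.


Q = 312 / 3600 = 0.0866667 m^3/s
P = 0.0866667 * (5.8 * 1e5) / 0.74 / 1000 = 67.93

67.93 kW


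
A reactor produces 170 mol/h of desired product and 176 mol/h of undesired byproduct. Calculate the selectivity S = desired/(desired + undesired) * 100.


Selectivity = desired / (desired + undesired) * 100
Total products = 170 + 176 = 346 mol/h
S = 170 / 346 * 100
= 0.4913 * 100
= 49.13 %

49.13 %


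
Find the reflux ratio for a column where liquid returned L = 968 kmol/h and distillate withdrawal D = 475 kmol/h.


Reflux ratio definition: R = L / D (liquid returned / distillate withdrawn)
L = 968 kmol/h, D = 475 kmol/h
R = 968 / 475 = 2.038

2.038


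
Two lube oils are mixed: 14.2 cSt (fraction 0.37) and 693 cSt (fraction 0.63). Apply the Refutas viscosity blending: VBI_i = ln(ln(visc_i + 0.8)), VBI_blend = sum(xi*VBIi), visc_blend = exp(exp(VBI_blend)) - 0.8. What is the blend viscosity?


Refutas method: VBN_i = 14.534*ln(ln(visc_i + 0.8)) + 10.975, blended linearly by mass fraction; since VBN is linear in VBI_i = ln(ln(visc_i + 0.8)) and the fractions sum to 1, blend VBI directly: visc = exp(exp(VBI_blend)) - 0.8
VBI_1 = ln(ln(14.2 + 0.8)) = 0.996229
VBI_2 = ln(ln(693 + 0.8)) = 1.87827
VBI_blend = 0.37 * 0.996229 + 0.63 * 1.87827 = 1.55191
visc_blend = exp(exp(1.55191)) - 0.8 = 111.4

111.4 cSt


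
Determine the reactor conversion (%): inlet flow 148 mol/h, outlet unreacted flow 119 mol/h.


X = (F_in - F_out) / F_in * 100
Moles reacted = 148 - 119 = 29
X = 29 / 148 * 100
= 0.1959 * 100
= 19.59 %

19.59 %


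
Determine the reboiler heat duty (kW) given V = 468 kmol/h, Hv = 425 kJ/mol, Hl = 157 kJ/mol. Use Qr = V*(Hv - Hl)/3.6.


Qr = 468 * (425 - 157) / 3.6 = 468 * 268 / 3.6 = 34840

34840 kW


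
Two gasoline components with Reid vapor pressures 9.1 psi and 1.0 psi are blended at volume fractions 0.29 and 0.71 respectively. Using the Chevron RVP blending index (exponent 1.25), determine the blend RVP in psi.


Chevron index: RVP_blend = (sum xi*RVPi^1.25)^(1/1.25)
RVP^1.25 terms: 0.29 * 9.1^1.25 + 0.71 * 1.0^1.25 = 5.29353
RVP_blend = 5.29353^(1/1.25) = 3.793

3.793 psi


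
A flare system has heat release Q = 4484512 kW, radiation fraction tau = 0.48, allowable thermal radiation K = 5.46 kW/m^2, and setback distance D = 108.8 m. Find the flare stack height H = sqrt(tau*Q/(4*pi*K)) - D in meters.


tau*Q/(4*pi*K) = 0.48 * 4484512 / (4 * pi * 5.46) = 31372.8
sqrt(31372.8) = 177.124
H = 177.124 - 108.8 = 68.32

68.32 m


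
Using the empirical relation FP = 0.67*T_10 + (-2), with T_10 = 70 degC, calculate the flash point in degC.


FP = 0.67 * 70 + (-2) = 44.9

44.9 degC


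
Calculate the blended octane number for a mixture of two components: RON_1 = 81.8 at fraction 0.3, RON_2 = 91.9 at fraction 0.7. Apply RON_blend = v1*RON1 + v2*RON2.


Linear blending: RON_blend = sum(vi * RONi)
Contribution 1: 0.3 * 81.8 = 24.54
Contribution 2: 0.7 * 91.9 = 64.33
RON_blend = 24.54 + 64.33 = 88.87

88.87


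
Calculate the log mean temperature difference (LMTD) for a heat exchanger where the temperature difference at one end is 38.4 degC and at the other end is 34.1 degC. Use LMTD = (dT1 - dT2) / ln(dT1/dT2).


LMTD = (dT1 - dT2) / ln(dT1/dT2)
= (38.4 - 34.1) / ln(38.4 / 34.1) = 4.3 / 0.11876 = 36.21

36.21 degC


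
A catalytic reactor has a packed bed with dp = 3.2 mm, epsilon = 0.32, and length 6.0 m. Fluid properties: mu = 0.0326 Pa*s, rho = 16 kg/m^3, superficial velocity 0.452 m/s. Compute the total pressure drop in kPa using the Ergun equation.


dp = 3.2 mm = 0.0032 m
Viscous term = 150*0.0326*0.452*(1-0.32)^2 / (0.0032^2*0.32^3) = 3045900
Inertial term = 1.75*16*0.452^2*(1-0.32) / (0.0032*0.32^3) = 37097.4
dP/L = 3045900 + 37097.4 = 3083000 Pa/m
dP = 3083000 * 6.0 / 1000 = 18500 kPa

18500 kPa


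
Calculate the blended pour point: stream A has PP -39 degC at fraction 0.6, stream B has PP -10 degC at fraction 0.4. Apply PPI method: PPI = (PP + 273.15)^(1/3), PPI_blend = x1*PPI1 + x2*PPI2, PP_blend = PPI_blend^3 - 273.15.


PPI_1 = (-39 + 273.15)^(1/3) = 6.163557
PPI_2 = (-10 + 273.15)^(1/3) = 6.408176
PPI_blend = 0.6 * 6.163557 + 0.4 * 6.408176 = 6.261405
PP_blend = 6.261405^3 - 273.15 = 245.4796 - 273.15 = -27.67

-27.67 degC


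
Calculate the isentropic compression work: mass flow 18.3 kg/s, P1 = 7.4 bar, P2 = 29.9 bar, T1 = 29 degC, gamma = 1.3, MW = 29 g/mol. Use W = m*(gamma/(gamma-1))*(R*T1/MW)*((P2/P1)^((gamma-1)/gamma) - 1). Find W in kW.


Isentropic work: W = m*(gamma/(gamma-1))*(R*T1/MW)*((P2/P1)^((gamma-1)/gamma) - 1)
T1 = 29 + 273.15 = 302.15 K
Pressure ratio = 29.9 / 7.4 = 4.04054
Exponent = (1.3 - 1)/1.3 = 0.230769
(P2/P1)^exp - 1 = 4.04054^0.230769 - 1 = 0.380217
W = 18.3 * 1.3 / 0.3 * 8.314 * 302.15 / 29 * 0.380217 = 2612

2612 kW


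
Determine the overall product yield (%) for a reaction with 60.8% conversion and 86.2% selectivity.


Overall yield = conversion (%) * selectivity (%) / 100
Conversion = 60.8%, Selectivity = 86.2%
Y = 60.8 * 86.2 / 100
= 52.4096 %

52.4096 %


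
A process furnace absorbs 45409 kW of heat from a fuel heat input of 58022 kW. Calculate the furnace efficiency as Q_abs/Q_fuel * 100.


Furnace efficiency = Q_absorbed / Q_fuel * 100
= 45409 / 58022 * 100 = 78.26

78.26 %


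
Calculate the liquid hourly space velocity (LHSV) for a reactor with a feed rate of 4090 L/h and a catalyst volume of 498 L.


LHSV = volumetric feed rate / catalyst volume
= 4090 L/h / 498 L
= 8.213 h^-1

8.213 h^-1


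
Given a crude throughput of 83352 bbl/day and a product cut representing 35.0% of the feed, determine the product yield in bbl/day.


Crude throughput = 83352 bbl/day
Fraction yield = 35.0%
yield = throughput * fraction / 100
yield = 83352 * 35.0 / 100 = 29173.2

29173.2 bbl/day


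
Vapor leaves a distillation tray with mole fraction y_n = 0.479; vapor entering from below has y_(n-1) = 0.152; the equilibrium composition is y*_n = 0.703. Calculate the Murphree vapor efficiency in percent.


Murphree vapor efficiency: EMV = (y_n - y_(n-1)) / (y*_n - y_(n-1)) * 100
EMV = (0.479 - 0.152) / (0.703 - 0.152) * 100 = 0.327 / 0.551 * 100 = 59.35

59.35 %


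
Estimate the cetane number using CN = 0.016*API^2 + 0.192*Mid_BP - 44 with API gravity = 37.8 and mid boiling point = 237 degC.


CN = 0.016 * 37.8^2 + 0.192 * 237 - 44
CN = 22.86144 + 45.504 - 44 = 24.36544

24.36544


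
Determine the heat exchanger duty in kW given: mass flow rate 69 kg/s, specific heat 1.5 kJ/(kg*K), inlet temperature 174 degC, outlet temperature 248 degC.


Q = m_dot * cp * delta_T
delta_T = 248 - 174 = 74 K
Q = 69 * 1.5 * 74
= 103.5 * 74
= 7659 kW

7659 kW


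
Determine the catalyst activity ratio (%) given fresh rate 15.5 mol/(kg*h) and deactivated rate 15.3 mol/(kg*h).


Activity (%) = (rate_used / rate_fresh) * 100
rate_used = 15.3, rate_fresh = 15.5
= (15.3 / 15.5) * 100
= 0.9871 * 100 = 98.71

98.71 %


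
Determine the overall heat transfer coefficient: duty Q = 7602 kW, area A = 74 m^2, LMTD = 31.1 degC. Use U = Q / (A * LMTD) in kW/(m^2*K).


From Q = U*A*LMTD, U = Q / (A * LMTD)
U = 7602 / (74 * 31.1) = 7602 / 2301.4 = 3.303

3.303 kW/(m^2*K)


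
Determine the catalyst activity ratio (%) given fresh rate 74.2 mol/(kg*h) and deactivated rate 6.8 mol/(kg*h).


Activity (%) = (rate_used / rate_fresh) * 100
rate_used = 6.8, rate_fresh = 74.2
= (6.8 / 74.2) * 100
= 0.09164 * 100 = 9.164

9.164 %


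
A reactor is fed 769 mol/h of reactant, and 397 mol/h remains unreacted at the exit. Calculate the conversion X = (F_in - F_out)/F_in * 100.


X = (F_in - F_out) / F_in * 100
Moles reacted = 769 - 397 = 372
X = 372 / 769 * 100
= 0.4837 * 100
= 48.37 %

48.37 %


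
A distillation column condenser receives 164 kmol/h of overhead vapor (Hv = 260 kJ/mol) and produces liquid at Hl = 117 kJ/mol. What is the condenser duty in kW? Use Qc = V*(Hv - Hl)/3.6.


Qc = 164 * (260 - 117) / 3.6 = 164 * 143 / 3.6 = 6514

6514 kW


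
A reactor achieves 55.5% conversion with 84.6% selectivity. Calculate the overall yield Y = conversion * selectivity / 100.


Overall yield = conversion (%) * selectivity (%) / 100
Conversion = 55.5%, Selectivity = 84.6%
Y = 55.5 * 84.6 / 100
= 46.953 %

46.953 %


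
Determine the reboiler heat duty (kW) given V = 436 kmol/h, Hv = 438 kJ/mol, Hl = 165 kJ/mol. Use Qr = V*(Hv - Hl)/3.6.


Qr = 436 * (438 - 165) / 3.6 = 436 * 273 / 3.6 = 33060

33060 kW


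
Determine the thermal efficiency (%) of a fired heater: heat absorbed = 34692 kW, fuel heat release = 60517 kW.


Furnace efficiency = Q_absorbed / Q_fuel * 100
= 34692 / 60517 * 100 = 57.33

57.33 %


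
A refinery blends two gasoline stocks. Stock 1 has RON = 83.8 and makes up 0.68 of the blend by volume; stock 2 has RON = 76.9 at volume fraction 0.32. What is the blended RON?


Linear blending: RON_blend = sum(vi * RONi)
Contribution 1: 0.68 * 83.8 = 56.984
Contribution 2: 0.32 * 76.9 = 24.608
RON_blend = 56.984 + 24.608 = 81.592

81.592


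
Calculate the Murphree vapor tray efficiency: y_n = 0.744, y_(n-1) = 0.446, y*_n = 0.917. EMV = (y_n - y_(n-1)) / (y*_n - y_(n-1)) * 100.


Murphree vapor efficiency: EMV = (y_n - y_(n-1)) / (y*_n - y_(n-1)) * 100
EMV = (0.744 - 0.446) / (0.917 - 0.446) * 100 = 0.298 / 0.471 * 100 = 63.27

63.27 %


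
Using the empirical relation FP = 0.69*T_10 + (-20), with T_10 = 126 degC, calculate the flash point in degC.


FP = 0.69 * 126 + (-20) = 66.94

66.94 degC


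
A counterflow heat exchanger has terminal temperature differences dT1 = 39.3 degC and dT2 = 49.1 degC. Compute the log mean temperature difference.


LMTD = (dT1 - dT2) / ln(dT1/dT2)
= (39.3 - 49.1) / ln(39.3 / 49.1) = -9.8 / -0.222635 = 44.02

44.02 degC


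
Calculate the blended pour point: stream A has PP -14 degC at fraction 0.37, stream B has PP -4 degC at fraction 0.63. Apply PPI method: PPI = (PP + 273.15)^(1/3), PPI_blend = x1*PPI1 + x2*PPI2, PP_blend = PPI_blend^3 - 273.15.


PPI_1 = (-14 + 273.15)^(1/3) = 6.375541
PPI_2 = (-4 + 273.15)^(1/3) = 6.456514
PPI_blend = 0.37 * 6.375541 + 0.63 * 6.456514 = 6.426554
PP_blend = 6.426554^3 - 273.15 = 265.4205 - 273.15 = -7.73

-7.73 degC


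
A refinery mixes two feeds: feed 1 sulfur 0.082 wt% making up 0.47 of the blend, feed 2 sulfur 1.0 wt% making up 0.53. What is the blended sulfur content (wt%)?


Linear sulfur blending: S_blend = x1*S1 + x2*S2
Contribution 1: 0.47 * 0.082 = 0.03854 wt%
Contribution 2: 0.53 * 1.0 = 0.53 wt%
S_blend = 0.03854 + 0.53 = 0.56854

0.56854 wt%


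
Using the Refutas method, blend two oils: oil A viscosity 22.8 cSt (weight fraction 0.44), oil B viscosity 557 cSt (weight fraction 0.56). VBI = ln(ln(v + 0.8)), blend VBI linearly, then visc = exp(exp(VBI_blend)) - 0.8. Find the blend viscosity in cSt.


Refutas method: VBN_i = 14.534*ln(ln(visc_i + 0.8)) + 10.975, blended linearly by mass fraction; since VBN is linear in VBI_i = ln(ln(visc_i + 0.8)) and the fractions sum to 1, blend VBI directly: visc = exp(exp(VBI_blend)) - 0.8
VBI_1 = ln(ln(22.8 + 0.8)) = 1.15097
VBI_2 = ln(ln(557 + 0.8)) = 1.84435
VBI_blend = 0.44 * 1.15097 + 0.56 * 1.84435 = 1.53926
visc_blend = exp(exp(1.53926)) - 0.8 = 105.0

105.0 cSt


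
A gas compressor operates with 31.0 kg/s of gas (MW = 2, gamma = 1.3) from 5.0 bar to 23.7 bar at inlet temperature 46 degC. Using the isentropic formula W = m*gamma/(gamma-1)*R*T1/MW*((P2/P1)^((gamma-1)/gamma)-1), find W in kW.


Isentropic work: W = m*(gamma/(gamma-1))*(R*T1/MW)*((P2/P1)^((gamma-1)/gamma) - 1)
T1 = 46 + 273.15 = 319.15 K
Pressure ratio = 23.7 / 5.0 = 4.74
Exponent = (1.3 - 1)/1.3 = 0.230769
(P2/P1)^exp - 1 = 4.74^0.230769 - 1 = 0.432019
W = 31.0 * 1.3 / 0.3 * 8.314 * 319.15 / 2 * 0.432019 = 76990

76990 kW


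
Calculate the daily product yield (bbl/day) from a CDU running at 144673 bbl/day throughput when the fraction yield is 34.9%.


Crude throughput = 144673 bbl/day
Fraction yield = 34.9%
yield = throughput * fraction / 100
yield = 144673 * 34.9 / 100 = 50490.877

50490.877 bbl/day


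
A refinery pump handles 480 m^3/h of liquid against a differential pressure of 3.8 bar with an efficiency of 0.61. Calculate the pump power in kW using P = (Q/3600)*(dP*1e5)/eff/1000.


Q = 480 / 3600 = 0.133333 m^3/s
P = 0.133333 * (3.8 * 1e5) / 0.61 / 1000 = 83.06

83.06 kW


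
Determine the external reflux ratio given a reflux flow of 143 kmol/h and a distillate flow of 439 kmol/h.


Reflux ratio definition: R = L / D (liquid returned / distillate withdrawn)
L = 143 kmol/h, D = 439 kmol/h
R = 143 / 439 = 0.3257

0.3257


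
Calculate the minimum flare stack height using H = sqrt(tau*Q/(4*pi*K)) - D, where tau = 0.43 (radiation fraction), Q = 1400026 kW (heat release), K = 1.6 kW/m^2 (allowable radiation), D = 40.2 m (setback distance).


tau*Q/(4*pi*K) = 0.43 * 1400026 / (4 * pi * 1.6) = 29941.6
sqrt(29941.6) = 173.036
H = 173.036 - 40.2 = 132.8

132.8 m


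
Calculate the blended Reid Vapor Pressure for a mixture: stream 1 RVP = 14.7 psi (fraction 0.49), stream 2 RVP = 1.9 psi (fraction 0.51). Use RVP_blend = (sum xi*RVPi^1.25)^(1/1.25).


Chevron index: RVP_blend = (sum xi*RVPi^1.25)^(1/1.25)
RVP^1.25 terms: 0.49 * 14.7^1.25 + 0.51 * 1.9^1.25 = 15.2417
RVP_blend = 15.2417^(1/1.25) = 8.839

8.839 psi


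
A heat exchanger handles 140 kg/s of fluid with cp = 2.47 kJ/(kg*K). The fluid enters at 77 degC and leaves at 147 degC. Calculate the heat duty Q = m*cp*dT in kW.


Q = m_dot * cp * delta_T
delta_T = 147 - 77 = 70 K
Q = 140 * 2.47 * 70
= 345.8 * 70
= 24206 kW

24206 kW


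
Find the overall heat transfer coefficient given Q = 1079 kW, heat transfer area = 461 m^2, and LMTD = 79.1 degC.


From Q = U*A*LMTD, U = Q / (A * LMTD)
U = 1079 / (461 * 79.1) = 1079 / 36465.1 = 0.02959

0.02959 kW/(m^2*K)


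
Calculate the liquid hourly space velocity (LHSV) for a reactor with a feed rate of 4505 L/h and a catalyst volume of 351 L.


LHSV = volumetric feed rate / catalyst volume
= 4505 L/h / 351 L
= 12.83 h^-1

12.83 h^-1


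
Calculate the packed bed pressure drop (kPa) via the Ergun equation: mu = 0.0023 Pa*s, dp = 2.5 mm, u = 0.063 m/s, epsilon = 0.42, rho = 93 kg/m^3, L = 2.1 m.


dp = 2.5 mm = 0.0025 m
Viscous term = 150*0.0023*0.063*(1-0.42)^2 / (0.0025^2*0.42^3) = 15790.2
Inertial term = 1.75*93*0.063^2*(1-0.42) / (0.0025*0.42^3) = 2022.75
dP/L = 15790.2 + 2022.75 = 17813 Pa/m
dP = 17813 * 2.1 / 1000 = 37.41 kPa

37.41 kPa


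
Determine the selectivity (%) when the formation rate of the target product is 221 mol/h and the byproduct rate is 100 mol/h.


Selectivity = desired / (desired + undesired) * 100
Total products = 221 + 100 = 321 mol/h
S = 221 / 321 * 100
= 0.6885 * 100
= 68.85 %

68.85 %


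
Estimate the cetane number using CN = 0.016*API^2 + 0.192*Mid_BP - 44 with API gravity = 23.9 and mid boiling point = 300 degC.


CN = 0.016 * 23.9^2 + 0.192 * 300 - 44
CN = 9.13936 + 57.6 - 44 = 22.73936

22.73936


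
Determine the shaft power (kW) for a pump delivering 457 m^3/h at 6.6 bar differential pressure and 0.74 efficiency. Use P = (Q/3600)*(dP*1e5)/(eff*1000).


Q = 457 / 3600 = 0.126944 m^3/s
P = 0.126944 * (6.6 * 1e5) / 0.74 / 1000 = 113.2

113.2 kW


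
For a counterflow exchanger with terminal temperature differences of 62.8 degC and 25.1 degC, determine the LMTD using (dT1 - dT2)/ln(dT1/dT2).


LMTD = (dT1 - dT2) / ln(dT1/dT2)
= (62.8 - 25.1) / ln(62.8 / 25.1) = 37.7 / 0.917087 = 41.11

41.11 degC


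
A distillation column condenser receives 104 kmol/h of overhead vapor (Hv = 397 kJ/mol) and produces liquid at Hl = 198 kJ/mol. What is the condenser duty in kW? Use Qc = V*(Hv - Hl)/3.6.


Qc = 104 * (397 - 198) / 3.6 = 104 * 199 / 3.6 = 5749

5749 kW


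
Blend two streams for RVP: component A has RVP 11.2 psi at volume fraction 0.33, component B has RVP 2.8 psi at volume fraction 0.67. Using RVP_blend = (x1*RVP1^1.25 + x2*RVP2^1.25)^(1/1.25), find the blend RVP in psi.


Chevron index: RVP_blend = (sum xi*RVPi^1.25)^(1/1.25)
RVP^1.25 terms: 0.33 * 11.2^1.25 + 0.67 * 2.8^1.25 = 9.18813
RVP_blend = 9.18813^(1/1.25) = 5.896

5.896 psi


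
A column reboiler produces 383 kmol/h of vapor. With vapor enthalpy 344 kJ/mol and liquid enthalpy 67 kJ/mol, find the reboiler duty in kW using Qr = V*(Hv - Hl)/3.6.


Qr = 383 * (344 - 67) / 3.6 = 383 * 277 / 3.6 = 29470

29470 kW


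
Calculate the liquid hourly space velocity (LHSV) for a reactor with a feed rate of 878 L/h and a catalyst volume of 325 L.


LHSV = volumetric feed rate / catalyst volume
= 878 L/h / 325 L
= 2.702 h^-1

2.702 h^-1


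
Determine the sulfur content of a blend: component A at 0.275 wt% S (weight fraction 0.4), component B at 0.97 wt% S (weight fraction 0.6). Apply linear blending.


Linear sulfur blending: S_blend = x1*S1 + x2*S2
Contribution 1: 0.4 * 0.275 = 0.11 wt%
Contribution 2: 0.6 * 0.97 = 0.582 wt%
S_blend = 0.11 + 0.582 = 0.692

0.692 wt%


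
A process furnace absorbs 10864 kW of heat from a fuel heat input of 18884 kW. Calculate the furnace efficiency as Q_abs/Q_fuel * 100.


Furnace efficiency = Q_absorbed / Q_fuel * 100
= 10864 / 18884 * 100 = 57.53

57.53 %


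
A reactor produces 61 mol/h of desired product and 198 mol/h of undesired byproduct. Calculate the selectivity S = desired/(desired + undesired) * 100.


Selectivity = desired / (desired + undesired) * 100
Total products = 61 + 198 = 259 mol/h
S = 61 / 259 * 100
= 0.2355 * 100
= 23.55 %

23.55 %


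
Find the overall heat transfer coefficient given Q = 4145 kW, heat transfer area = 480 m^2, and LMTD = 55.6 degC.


From Q = U*A*LMTD, U = Q / (A * LMTD)
U = 4145 / (480 * 55.6) = 4145 / 26688 = 0.1553

0.1553 kW/(m^2*K)


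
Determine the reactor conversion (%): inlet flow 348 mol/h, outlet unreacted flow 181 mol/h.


X = (F_in - F_out) / F_in * 100
Moles reacted = 348 - 181 = 167
X = 167 / 348 * 100
= 0.4799 * 100
= 47.99 %

47.99 %


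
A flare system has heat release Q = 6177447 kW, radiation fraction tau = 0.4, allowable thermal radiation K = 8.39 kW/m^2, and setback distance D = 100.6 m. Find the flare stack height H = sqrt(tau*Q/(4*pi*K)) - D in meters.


tau*Q/(4*pi*K) = 0.4 * 6177447 / (4 * pi * 8.39) = 23436.7
sqrt(23436.7) = 153.09
H = 153.09 - 100.6 = 52.49

52.49 m


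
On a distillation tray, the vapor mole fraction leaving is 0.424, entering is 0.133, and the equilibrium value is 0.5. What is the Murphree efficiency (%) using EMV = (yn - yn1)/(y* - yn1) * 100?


Murphree vapor efficiency: EMV = (y_n - y_(n-1)) / (y*_n - y_(n-1)) * 100
EMV = (0.424 - 0.133) / (0.5 - 0.133) * 100 = 0.291 / 0.367 * 100 = 79.29

79.29 %


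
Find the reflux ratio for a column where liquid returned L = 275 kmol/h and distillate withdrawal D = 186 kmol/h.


Reflux ratio definition: R = L / D (liquid returned / distillate withdrawn)
L = 275 kmol/h, D = 186 kmol/h
R = 275 / 186 = 1.478

1.478


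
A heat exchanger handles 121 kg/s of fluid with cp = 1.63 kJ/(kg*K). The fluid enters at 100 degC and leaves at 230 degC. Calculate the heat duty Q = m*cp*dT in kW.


Q = m_dot * cp * delta_T
delta_T = 230 - 100 = 130 K
Q = 121 * 1.63 * 130
= 197.23 * 130
= 25639.9 kW

25639.9 kW


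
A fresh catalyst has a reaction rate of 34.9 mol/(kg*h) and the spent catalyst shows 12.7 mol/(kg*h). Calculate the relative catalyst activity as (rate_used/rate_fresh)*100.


Activity (%) = (rate_used / rate_fresh) * 100
rate_used = 12.7, rate_fresh = 34.9
= (12.7 / 34.9) * 100
= 0.3639 * 100 = 36.39

36.39 %


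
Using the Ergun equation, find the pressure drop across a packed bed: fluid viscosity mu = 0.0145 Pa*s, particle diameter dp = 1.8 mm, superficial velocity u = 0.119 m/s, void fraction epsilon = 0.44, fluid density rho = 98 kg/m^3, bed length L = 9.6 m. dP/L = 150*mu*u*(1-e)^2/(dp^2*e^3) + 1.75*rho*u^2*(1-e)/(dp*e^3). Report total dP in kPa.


dp = 1.8 mm = 0.0018 m
Viscous term = 150*0.0145*0.119*(1-0.44)^2 / (0.0018^2*0.44^3) = 294089
Inertial term = 1.75*98*0.119^2*(1-0.44) / (0.0018*0.44^3) = 8869.83
dP/L = 294089 + 8869.83 = 302959 Pa/m
dP = 302959 * 9.6 / 1000 = 2908 kPa

2908 kPa


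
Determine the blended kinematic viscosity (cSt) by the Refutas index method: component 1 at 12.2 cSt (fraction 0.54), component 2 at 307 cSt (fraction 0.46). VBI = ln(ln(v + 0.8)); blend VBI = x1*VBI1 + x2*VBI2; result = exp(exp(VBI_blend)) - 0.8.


Refutas method: VBN_i = 14.534*ln(ln(visc_i + 0.8)) + 10.975, blended linearly by mass fraction; since VBN is linear in VBI_i = ln(ln(visc_i + 0.8)) and the fractions sum to 1, blend VBI directly: visc = exp(exp(VBI_blend)) - 0.8
VBI_1 = ln(ln(12.2 + 0.8)) = 0.941939
VBI_2 = ln(ln(307 + 0.8)) = 1.74562
VBI_blend = 0.54 * 0.941939 + 0.46 * 1.74562 = 1.31163
visc_blend = exp(exp(1.31163)) - 0.8 = 40.14

40.14 cSt
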